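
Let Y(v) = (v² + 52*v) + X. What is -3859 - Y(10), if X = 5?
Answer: -4484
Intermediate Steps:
Y(v) = 5 + v² + 52*v (Y(v) = (v² + 52*v) + 5 = 5 + v² + 52*v)
-3859 - Y(10) = -3859 - (5 + 10² + 52*10) = -3859 - (5 + 100 + 520) = -3859 - 1*625 = -3859 - 625 = -4484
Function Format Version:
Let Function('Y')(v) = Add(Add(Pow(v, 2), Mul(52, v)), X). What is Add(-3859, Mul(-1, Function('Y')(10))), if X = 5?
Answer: -4484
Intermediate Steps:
Function('Y')(v) = Add(5, Pow(v, 2), Mul(52, v)) (Function('Y')(v) = Add(Add(Pow(v, 2), Mul(52, v)), 5) = Add(5, Pow(v, 2), Mul(52, v)))
Add(-3859, Mul(-1, Function('Y')(10))) = Add(-3859, Mul(-1, Add(5, Pow(10, 2), Mul(52, 10)))) = Add(-3859, Mul(-1, Add(5, 100, 520))) = Add(-3859, Mul(-1, 625)) = Add(-3859, -625) = -4484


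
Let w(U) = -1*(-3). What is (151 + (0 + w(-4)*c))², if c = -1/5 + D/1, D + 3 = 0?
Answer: 499849/25 ≈ 19994.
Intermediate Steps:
w(U) = 3
D = -3 (D = -3 + 0 = -3)
c = -16/5 (c = -1/5 - 3/1 = -1*⅕ - 3*1 = -⅕ - 3 = -16/5 ≈ -3.2000)
(151 + (0 + w(-4)*c))² = (151 + (0 + 3*(-16/5)))² = (151 + (0 - 48/5))² = (151 - 48/5)² = (707/5)² = 499849/25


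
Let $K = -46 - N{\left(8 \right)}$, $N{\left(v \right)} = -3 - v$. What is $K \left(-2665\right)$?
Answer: $93275$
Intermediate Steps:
$K = -35$ ($K = -46 - \left(-3 - 8\right) = -46 - -11 = -46 + 11 = -35$)
$K \left(-2665\right) = \left(-35\right) \left(-2665\right) = 93275$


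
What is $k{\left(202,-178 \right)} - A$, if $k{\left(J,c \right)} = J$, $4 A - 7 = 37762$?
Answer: $- \frac{36961}{4} \approx -9240.3$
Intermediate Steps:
$A = \frac{37769}{4}$ ($A = \frac{7}{4} + \frac{1}{4} \cdot 37762 = \frac{7}{4} + \frac{18881}{2} = \frac{37769}{4} \approx 9442.3$)
$k{\left(202,-178 \right)} - A = 202 - \frac{37769}{4} = - \frac{36961}{4}$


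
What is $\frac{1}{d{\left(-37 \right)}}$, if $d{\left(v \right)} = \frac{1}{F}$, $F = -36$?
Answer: $-36$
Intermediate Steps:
$d{\left(v \right)} = - \frac{1}{36}$ ($d{\left(v \right)} = \frac{1}{-36} = - \frac{1}{36}$)
$\frac{1}{d{\left(-37 \right)}} = \frac{1}{- \frac{1}{36}} = -36$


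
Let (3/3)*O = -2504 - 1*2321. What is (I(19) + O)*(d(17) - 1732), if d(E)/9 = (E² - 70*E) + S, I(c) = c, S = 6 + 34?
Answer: 45565686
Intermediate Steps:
S = 40
O = -4825 (O = -2504 - 1*2321 = -2504 - 2321 = -4825)
d(E) = 360 - 630*E + 9*E² (d(E) = 9*((E² - 70*E) + 40) = 9*(40 + E² - 70*E) = 360 - 630*E + 9*E²)
(I(19) + O)*(d(17) - 1732) = (19 - 4825)*((360 - 630*17 + 9*17²) - 1732) = -4806*((360 - 10710 + 9*289) - 1732) = -4806*((360 - 10710 + 2601) - 1732) = -4806*(-7749 - 1732) = -4806*(-9481) = 45565686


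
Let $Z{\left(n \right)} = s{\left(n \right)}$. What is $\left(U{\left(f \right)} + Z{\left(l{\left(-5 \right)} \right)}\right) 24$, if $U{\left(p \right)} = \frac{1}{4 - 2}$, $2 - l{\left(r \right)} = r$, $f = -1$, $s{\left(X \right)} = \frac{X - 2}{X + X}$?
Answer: $\frac{144}{7} \approx 20.571$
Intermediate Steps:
$s{\left(X \right)} = \frac{-2 + X}{2 X}$
$l{\left(r \right)} = 2 - r$
$Z{\left(n \right)} = \frac{-2 + n}{2 n}$
$U{\left(p \right)} = \frac{1}{2}$
$\left(U{\left(f \right)} + Z{\left(l{\left(-5 \right)} \right)}\right) 24 = \left(\frac{1}{2} + \frac{-2 + \left(2 - -5\right)}{2 \left(2 - -5\right)}\right) 24 = \left(\frac{1}{2} + \frac{-2 + \left(2 + 5\right)}{2 \left(2 + 5\right)}\right) 24 = \left(\frac{1}{2} + \frac{-2 + 7}{2 \cdot 7}\right) 24 = \left(\frac{1}{2} + \frac{1}{2} \cdot \frac{1}{7} \cdot 5\right) 24 = \left(\frac{1}{2} + \frac{5}{14}\right) 24 = \frac{6}{7} \cdot 24 = \frac{144}{7}$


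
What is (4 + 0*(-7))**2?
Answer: 16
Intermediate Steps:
(4 + 0*(-7))**2 = (4 + 0)**2 = 4**2 = 16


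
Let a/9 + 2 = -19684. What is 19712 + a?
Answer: -157462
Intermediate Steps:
a = -177174 (a = -18 + 9*(-19684) = -18 - 177156 = -177174)
19712 + a = 19712 - 177174 = -157462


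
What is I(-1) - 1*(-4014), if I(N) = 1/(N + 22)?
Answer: 84295/21 ≈ 4014.0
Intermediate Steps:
I(N) = 1/(22 + N)
I(-1) - 1*(-4014) = 1/(22 - 1) - 1*(-4014) = 1/21 + 4014 = 84295/21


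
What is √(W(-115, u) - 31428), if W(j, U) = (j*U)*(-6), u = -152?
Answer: 2*I*√34077 ≈ 369.2*I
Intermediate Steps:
W(j, U) = -6*U*j (W(j, U) = (U*j)*(-6) = -6*U*j)
√(W(-115, u) - 31428) = √(-6*(-152)*(-115) - 31428) = √(-104880 - 31428) = √(-136308) = 2*I*√34077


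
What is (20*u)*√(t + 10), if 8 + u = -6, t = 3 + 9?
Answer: -280*√22 ≈ -1313.3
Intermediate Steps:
t = 12
u = -14 (u = -8 - 6 = -14)
(20*u)*√(t + 10) = (20*(-14))*√(12 + 10) = -280*√22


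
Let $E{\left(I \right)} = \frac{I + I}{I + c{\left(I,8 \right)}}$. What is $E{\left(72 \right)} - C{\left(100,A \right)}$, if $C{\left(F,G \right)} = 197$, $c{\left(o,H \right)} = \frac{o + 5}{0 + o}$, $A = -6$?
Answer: $- \frac{1026049}{5261} \approx -195.03$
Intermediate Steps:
$c{\left(o,H \right)} = \frac{5 + o}{o}$
$E{\left(I \right)} = \frac{2 I}{I + \frac{5 + I}{I}}$ ($E{\left(I \right)} = \frac{I + I}{I + \frac{5 + I}{I}} = \frac{2 I}{I + \frac{5 + I}{I}}$)
$E{\left(72 \right)} - C{\left(100,A \right)} = \frac{2 \cdot 72^{2}}{5 + 72 + 72^{2}} - 197 = 2 \cdot 5184 \frac{1}{5 + 72 + 5184} - 197 = 2 \cdot 5184 \cdot \frac{1}{5261} - 197 = \frac{10368}{5261} - 197 = - \frac{1026049}{5261}$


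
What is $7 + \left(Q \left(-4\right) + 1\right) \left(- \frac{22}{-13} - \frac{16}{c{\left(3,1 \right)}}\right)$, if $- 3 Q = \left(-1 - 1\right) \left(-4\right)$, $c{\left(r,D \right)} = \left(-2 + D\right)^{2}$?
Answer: $- \frac{2079}{13} \approx -159.92$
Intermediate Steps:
$Q = - \frac{8}{3}$ ($Q = - \frac{\left(-1 - 1\right) \left(-4\right)}{3} = - \frac{\left(-2\right) \left(-4\right)}{3} = \left(- \frac{1}{3}\right) 8 = - \frac{8}{3} \approx -2.6667$)
$7 + \left(Q \left(-4\right) + 1\right) \left(- \frac{22}{-13} - \frac{16}{c{\left(3,1 \right)}}\right) = 7 + \left(\left(- \frac{8}{3}\right) \left(-4\right) + 1\right) \left(- \frac{22}{-13} - \frac{16}{\left(-2 + 1\right)^{2}}\right) = 7 + \left(\frac{32}{3} + 1\right) \left(\left(-22\right) \left(- \frac{1}{13}\right) - \frac{16}{\left(-1\right)^{2}}\right) = 7 + \frac{35 \left(\frac{22}{13} - \frac{16}{1}\right)}{3} = 7 + \frac{35 \left(\frac{22}{13} - 16\right)}{3} = 7 + \frac{35}{3} \left(- \frac{186}{13}\right) = 7 - \frac{2170}{13} = - \frac{2079}{13}$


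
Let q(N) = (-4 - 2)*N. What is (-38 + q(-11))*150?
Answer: 4200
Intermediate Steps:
q(N) = -6*N
(-38 + q(-11))*150 = (-38 - 6*(-11))*150 = (-38 + 66)*150 = 28*150 = 4200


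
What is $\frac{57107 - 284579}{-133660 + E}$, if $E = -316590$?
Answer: $\frac{113736}{225125} \approx 0.50521$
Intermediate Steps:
$\frac{57107 - 284579}{-133660 + E} = \frac{57107 - 284579}{-133660 - 316590} = - \frac{227472}{-450250} = \left(-227472\right) \left(- \frac{1}{450250}\right) = \frac{113736}{225125}$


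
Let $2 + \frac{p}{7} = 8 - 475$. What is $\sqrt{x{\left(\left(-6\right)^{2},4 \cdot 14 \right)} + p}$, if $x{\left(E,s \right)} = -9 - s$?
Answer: $6 i \sqrt{93} \approx 57.862 i$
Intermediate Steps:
$p = -3283$ ($p = -14 + 7 \left(8 - 475\right) = -14 + 7 \left(-467\right) = -14 - 3269 = -3283$)
$\sqrt{x{\left(\left(-6\right)^{2},4 \cdot 14 \right)} + p} = \sqrt{\left(-9 - 4 \cdot 14\right) - 3283} = \sqrt{\left(-9 - 56\right) - 3283} = \sqrt{-65 - 3283} = \sqrt{-3348} = 6 i \sqrt{93}$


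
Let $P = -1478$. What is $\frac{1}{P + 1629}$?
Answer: $\frac{1}{151} \approx 0.0066225$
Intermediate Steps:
$\frac{1}{P + 1629} = \frac{1}{-1478 + 1629} = \frac{1}{151}$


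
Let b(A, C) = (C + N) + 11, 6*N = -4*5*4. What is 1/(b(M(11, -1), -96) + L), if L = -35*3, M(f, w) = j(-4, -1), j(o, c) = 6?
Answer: -3/610 ≈ -0.0049180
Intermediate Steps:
M(f, w) = 6
N = -40/3 (N = (-4*5*4)/6 = (-20*4)/6 = (⅙)*(-80) = -40/3 ≈ -13.333)
L = -105
b(A, C) = -7/3 + C (b(A, C) = (C - 40/3) + 11 = (-40/3 + C) + 11 = -7/3 + C)
1/(b(M(11, -1), -96) + L) = 1/((-7/3 - 96) - 105) = 1/(-295/3 - 105) = 1/(-610/3) = -3/610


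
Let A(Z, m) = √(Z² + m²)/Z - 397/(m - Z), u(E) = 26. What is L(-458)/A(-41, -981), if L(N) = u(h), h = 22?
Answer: -16310205080/851562570471 - 941917600*√964042/851562570471 ≈ -1.1052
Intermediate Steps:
A(Z, m) = -397/(m - Z) + √(Z² + m²)/Z (A(Z, m) = √(Z² + m²)/Z - 397/(m - Z) = -397/(m - Z) + √(Z² + m²)/Z)
L(N) = 26
L(-458)/A(-41, -981) = 26/(((397*(-41) - 41*√((-41)² + (-981)²) - 1*(-981)*√((-41)² + (-981)²))/((-41)*(-41 - 1*(-981))))) = 26/((-(-16277 - 41*√(1681 + 962361) - 1*(-981)*√(1681 + 962361))/(41*(-41 + 981)))) = 26/((-1/41*(-16277 - 41*√964042 - 1*(-981)*√964042)/940)) = 26/((-1/41*1/940*(-16277 - 41*√964042 + 981*√964042))) = 26/((-1/41*1/940*(-16277 + 940*√964042))) = 26/(397/940 - √964042/41)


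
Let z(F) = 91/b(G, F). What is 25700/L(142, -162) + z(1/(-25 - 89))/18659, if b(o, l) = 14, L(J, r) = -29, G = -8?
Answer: -959072223/1082222 ≈ -886.21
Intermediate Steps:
z(F) = 13/2 (z(F) = 91/14 = 91*(1/14) = 13/2)
25700/L(142, -162) + z(1/(-25 - 89))/18659 = 25700/(-29) + (13/2)/18659 = 25700*(-1/29) + (13/2)*(1/18659) = -25700/29 + 13/37318 = -959072223/1082222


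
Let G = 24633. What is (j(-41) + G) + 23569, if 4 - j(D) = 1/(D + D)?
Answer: 3952893/82 ≈ 48206.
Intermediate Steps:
j(D) = 4 - 1/(2*D) (j(D) = 4 - 1/(D + D) = 4 - 1/(2*D))
(j(-41) + G) + 23569 = ((4 - 1/2/(-41)) + 24633) + 23569 = ((4 - 1/2*(-1/41)) + 24633) + 23569 = ((4 + 1/82) + 24633) + 23569 = (329/82 + 24633) + 23569 = 2020235/82 + 23569 = 3952893/82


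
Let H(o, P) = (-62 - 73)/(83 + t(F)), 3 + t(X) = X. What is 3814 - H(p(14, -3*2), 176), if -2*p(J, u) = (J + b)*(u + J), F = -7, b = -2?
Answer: 278557/73 ≈ 3815.8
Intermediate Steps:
t(X) = -3 + X
p(J, u) = -(-2 + J)*(J + u)/2 (p(J, u) = -(J - 2)*(u + J)/2 = -(-2 + J)*(J + u)/2)
H(o, P) = -135/73 (H(o, P) = (-62 - 73)/(83 + (-3 - 7)) = -135/(83 - 10) = -135/73)
3814 - H(p(14, -3*2), 176) = 3814 - 1*(-135/73) = 3814 + 135/73 = 278557/73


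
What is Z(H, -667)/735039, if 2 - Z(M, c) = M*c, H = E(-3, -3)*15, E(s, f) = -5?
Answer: -50023/735039 ≈ -0.068055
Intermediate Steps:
H = -75 (H = -5*15 = -75)
Z(M, c) = 2 - M*c
Z(H, -667)/735039 = (2 - 1*(-75)*(-667))/735039 = (2 - 50025)*(1/735039) = -50023*1/735039 = -50023/735039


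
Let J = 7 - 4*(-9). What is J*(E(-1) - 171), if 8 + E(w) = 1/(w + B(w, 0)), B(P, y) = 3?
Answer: -15351/2 ≈ -7675.5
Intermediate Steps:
J = 43 (J = 7 + 36 = 43)
E(w) = -8 + 1/(3 + w) (E(w) = -8 + 1/(w + 3) = -8 + 1/(3 + w))
J*(E(-1) - 171) = 43*((-23 - 8*(-1))/(3 - 1) - 171) = 43*((-23 + 8)/2 - 171) = 43*((½)*(-15) - 171) = 43*(-15/2 - 171) = 43*(-357/2) = -15351/2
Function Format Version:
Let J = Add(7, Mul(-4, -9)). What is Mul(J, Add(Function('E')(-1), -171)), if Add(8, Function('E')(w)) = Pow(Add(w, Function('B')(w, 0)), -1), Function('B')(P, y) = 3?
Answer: Rational(-15351, 2) ≈ -7675.5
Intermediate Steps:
J = 43 (J = Add(7, 36) = 43)
Function('E')(w) = Add(-8, Pow(Add(3, w), -1)) (Function('E')(w) = Add(-8, Pow(Add(w, 3), -1)) = Add(-8, Pow(Add(3, w), -1)))
Mul(J, Add(Function('E')(-1), -171)) = Mul(43, Add(Mul(Pow(Add(3, -1), -1), Add(-23, Mul(-8, -1))), -171)) = Mul(43, Add(Mul(Pow(2, -1), Add(-23, 8)), -171)) = Mul(43, Add(Mul(Rational(1, 2), -15), -171)) = Mul(43, Add(Rational(-15, 2), -171)) = Mul(43, Rational(-357, 2)) = Rational(-15351, 2)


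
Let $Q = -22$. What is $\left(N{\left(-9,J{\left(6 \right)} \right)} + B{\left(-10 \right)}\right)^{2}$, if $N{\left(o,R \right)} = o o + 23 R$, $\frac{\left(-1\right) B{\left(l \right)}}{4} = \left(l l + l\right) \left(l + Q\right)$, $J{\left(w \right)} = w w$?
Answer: $154480041$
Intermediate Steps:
$J{\left(w \right)} = w^{2}$
$B{\left(l \right)} = - 4 \left(-22 + l\right) \left(l + l^{2}\right)$ ($B{\left(l \right)} = - 4 \left(l l + l\right) \left(l - 22\right) = - 4 \left(l^{2} + l\right) \left(-22 + l\right) = - 4 \left(l + l^{2}\right) \left(-22 + l\right) = - 4 \left(-22 + l\right) \left(l + l^{2}\right)$)
$N{\left(o,R \right)} = o^{2} + 23 R$
$\left(N{\left(-9,J{\left(6 \right)} \right)} + B{\left(-10 \right)}\right)^{2} = \left(\left(\left(-9\right)^{2} + 23 \cdot 6^{2}\right) + 4 \left(-10\right) \left(22 - \left(-10\right)^{2} + 21 \left(-10\right)\right)\right)^{2} = \left(\left(81 + 23 \cdot 36\right) + 4 \left(-10\right) \left(22 - 100 - 210\right)\right)^{2} = \left(\left(81 + 828\right) + 4 \left(-10\right) \left(22 - 100 - 210\right)\right)^{2} = \left(909 + 4 \left(-10\right) \left(-288\right)\right)^{2} = \left(909 + 11520\right)^{2} = 12429^{2} = 154480041$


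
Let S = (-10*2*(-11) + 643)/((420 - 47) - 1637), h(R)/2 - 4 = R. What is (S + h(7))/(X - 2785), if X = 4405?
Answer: 5389/409536 ≈ 0.013159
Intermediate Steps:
h(R) = 8 + 2*R
S = -863/1264 (S = (-20*(-11) + 643)/(373 - 1637) = (220 + 643)/(-1264) = 863*(-1/1264) = -863/1264 ≈ -0.68275)
(S + h(7))/(X - 2785) = (-863/1264 + (8 + 2*7))/(4405 - 2785) = (-863/1264 + (8 + 14))/1620 = (-863/1264 + 22)*(1/1620) = (26945/1264)*(1/1620) = 5389/409536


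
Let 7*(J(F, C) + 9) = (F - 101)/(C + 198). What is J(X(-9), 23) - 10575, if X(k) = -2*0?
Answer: -16373549/1547 ≈ -10584.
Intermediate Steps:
X(k) = 0
J(F, C) = -9 + (-101 + F)/(7*(198 + C)) (J(F, C) = -9 + ((F - 101)/(C + 198))/7 = -9 + ((-101 + F)/(198 + C))/7 = -9 + (-101 + F)/(7*(198 + C)))
J(X(-9), 23) - 10575 = (-12575 + 0 - 63*23)/(7*(198 + 23)) - 10575 = (1/7)*(-12575 + 0 - 1449)/221 - 10575 = (1/7)*(1/221)*(-14024) - 10575 = -14024/1547 - 10575 = -16373549/1547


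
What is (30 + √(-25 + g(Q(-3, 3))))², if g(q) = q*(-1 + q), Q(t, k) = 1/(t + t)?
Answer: (180 + I*√893)²/36 ≈ 875.19 + 298.83*I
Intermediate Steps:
Q(t, k) = 1/(2*t)
(30 + √(-25 + g(Q(-3, 3))))² = (30 + √(-25 + ((½)/(-3))*(-1 + (½)/(-3))))² = (30 + √(-25 + ((½)*(-⅓))*(-1 + (½)*(-⅓))))² = (30 + √(-25 - (-1 - ⅙)/6))² = (30 + √(-25 - ⅙*(-7/6)))² = (30 + √(-25 + 7/36))² = (30 + √(-893/36))² = (30 + I*√893/6)²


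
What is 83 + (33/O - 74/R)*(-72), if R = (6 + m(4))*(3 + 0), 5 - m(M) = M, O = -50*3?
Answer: 61697/175 ≈ 352.55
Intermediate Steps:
O = -150
m(M) = 5 - M
R = 21 (R = (6 + (5 - 1*4))*(3 + 0) = (6 + (5 - 4))*3 = (6 + 1)*3 = 7*3 = 21)
83 + (33/O - 74/R)*(-72) = 83 + (33/(-150) - 74/21)*(-72) = 83 + (33*(-1/150) - 74*1/21)*(-72) = 83 + (-11/50 - 74/21)*(-72) = 83 - 3931/1050*(-72) = 83 + 47172/175 = 61697/175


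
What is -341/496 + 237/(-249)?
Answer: -2177/1328 ≈ -1.6393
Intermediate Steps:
-341/496 + 237/(-249) = -341*1/496 + 237*(-1/249) = -11/16 - 79/83 = -2177/1328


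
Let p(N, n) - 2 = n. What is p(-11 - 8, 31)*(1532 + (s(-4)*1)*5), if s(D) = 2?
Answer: 50886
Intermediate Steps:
p(N, n) = 2 + n
p(-11 - 8, 31)*(1532 + (s(-4)*1)*5) = (2 + 31)*(1532 + (2*1)*5) = 33*(1532 + 2*5) = 33*(1532 + 10) = 33*1542 = 50886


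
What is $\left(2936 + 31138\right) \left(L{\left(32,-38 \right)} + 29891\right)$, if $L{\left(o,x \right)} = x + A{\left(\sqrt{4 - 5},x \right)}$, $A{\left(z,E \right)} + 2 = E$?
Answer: $1015848162$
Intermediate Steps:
$A{\left(z,E \right)} = -2 + E$
$L{\left(o,x \right)} = -2 + 2 x$ ($L{\left(o,x \right)} = x + \left(-2 + x\right) = -2 + 2 x$)
$\left(2936 + 31138\right) \left(L{\left(32,-38 \right)} + 29891\right) = \left(2936 + 31138\right) \left(\left(-2 + 2 \left(-38\right)\right) + 29891\right) = 34074 \left(\left(-2 - 76\right) + 29891\right) = 34074 \left(-78 + 29891\right) = 34074 \cdot 29813 = 1015848162$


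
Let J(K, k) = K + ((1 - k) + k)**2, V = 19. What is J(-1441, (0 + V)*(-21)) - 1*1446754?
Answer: -1448194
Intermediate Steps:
J(K, k) = 1 + K (J(K, k) = K + 1**2 = K + 1 = 1 + K)
J(-1441, (0 + V)*(-21)) - 1*1446754 = (1 - 1441) - 1*1446754 = -1440 - 1446754 = -1448194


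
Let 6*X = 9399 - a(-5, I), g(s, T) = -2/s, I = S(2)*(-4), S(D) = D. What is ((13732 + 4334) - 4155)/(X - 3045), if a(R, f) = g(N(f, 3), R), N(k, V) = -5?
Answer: -417330/44357 ≈ -9.4084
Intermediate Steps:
I = -8 (I = 2*(-4) = -8)
a(R, f) = ⅖ (a(R, f) = -2/(-5) = -2*(-⅕) = ⅖)
X = 46993/30 (X = (9399 - 1*⅖)/6 = (9399 - ⅖)/6 = (⅙)*(46993/5) = 46993/30 ≈ 1566.4)
((13732 + 4334) - 4155)/(X - 3045) = ((13732 + 4334) - 4155)/(46993/30 - 3045) = (18066 - 4155)/(-44357/30) = 13911*(-30/44357) = -417330/44357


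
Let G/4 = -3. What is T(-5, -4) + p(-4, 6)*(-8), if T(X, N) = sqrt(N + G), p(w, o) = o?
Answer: -48 + 4*I ≈ -48.0 + 4.0*I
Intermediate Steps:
G = -12 (G = 4*(-3) = -12)
T(X, N) = sqrt(-12 + N) (T(X, N) = sqrt(N - 12) = sqrt(-12 + N))
T(-5, -4) + p(-4, 6)*(-8) = sqrt(-12 - 4) + 6*(-8) = sqrt(-16) - 48 = 4*I - 48 = -48 + 4*I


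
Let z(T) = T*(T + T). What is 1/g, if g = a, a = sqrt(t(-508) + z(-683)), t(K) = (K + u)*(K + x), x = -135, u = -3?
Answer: sqrt(1261551)/1261551 ≈ 0.00089032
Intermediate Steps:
z(T) = 2*T**2 (z(T) = T*(2*T) = 2*T**2)
t(K) = (-135 + K)*(-3 + K) (t(K) = (K - 3)*(K - 135) = (-3 + K)*(-135 + K) = (-135 + K)*(-3 + K))
a = sqrt(1261551) (a = sqrt((405 + (-508)**2 - 138*(-508)) + 2*(-683)**2) = sqrt((405 + 258064 + 70104) + 2*466489) = sqrt(328573 + 932978) = sqrt(1261551) ≈ 1123.2)
g = sqrt(1261551) ≈ 1123.2
1/g = 1/(sqrt(1261551)) = sqrt(1261551)/1261551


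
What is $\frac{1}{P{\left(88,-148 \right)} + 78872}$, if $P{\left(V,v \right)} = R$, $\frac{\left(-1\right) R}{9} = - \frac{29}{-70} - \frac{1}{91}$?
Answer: $\frac{910}{71770217} \approx 1.2679 \cdot 10^{-5}$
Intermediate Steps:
$R = - \frac{3303}{910}$ ($R = - 9 \left(- \frac{29}{-70} - \frac{1}{91}\right) = - 9 \left(\left(-29\right) \left(- \frac{1}{70}\right) - \frac{1}{91}\right) = - 9 \left(\frac{29}{70} - \frac{1}{91}\right) = \left(-9\right) \frac{367}{910} = - \frac{3303}{910} \approx -3.6297$)
$P{\left(V,v \right)} = - \frac{3303}{910}$
$\frac{1}{P{\left(88,-148 \right)} + 78872} = \frac{1}{- \frac{3303}{910} + 78872} = \frac{1}{\frac{71770217}{910}} = \frac{910}{71770217}$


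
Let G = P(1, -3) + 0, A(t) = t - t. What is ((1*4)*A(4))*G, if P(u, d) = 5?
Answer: 0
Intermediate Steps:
A(t) = 0
G = 5 (G = 5 + 0 = 5)
((1*4)*A(4))*G = ((1*4)*0)*5 = (4*0)*5 = 0*5 = 0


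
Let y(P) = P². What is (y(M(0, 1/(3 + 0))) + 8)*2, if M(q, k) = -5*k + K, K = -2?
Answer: 386/9 ≈ 42.889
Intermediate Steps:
M(q, k) = -2 - 5*k (M(q, k) = -5*k - 2 = -2 - 5*k)
(y(M(0, 1/(3 + 0))) + 8)*2 = ((-2 - 5/(3 + 0))² + 8)*2 = ((-2 - 5/3)² + 8)*2 = ((-11/3)² + 8)*2 = (121/9 + 8)*2 = (193/9)*2 = 386/9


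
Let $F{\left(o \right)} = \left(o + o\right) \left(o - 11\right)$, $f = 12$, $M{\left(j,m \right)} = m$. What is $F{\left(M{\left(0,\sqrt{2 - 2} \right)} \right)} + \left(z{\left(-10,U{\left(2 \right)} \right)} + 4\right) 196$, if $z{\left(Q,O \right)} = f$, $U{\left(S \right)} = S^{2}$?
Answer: $3136$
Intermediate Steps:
$F{\left(o \right)} = 2 o \left(-11 + o\right)$
$z{\left(Q,O \right)} = 12$
$F{\left(M{\left(0,\sqrt{2 - 2} \right)} \right)} + \left(z{\left(-10,U{\left(2 \right)} \right)} + 4\right) 196 = 2 \sqrt{2 - 2} \left(-11 + \sqrt{2 - 2}\right) + \left(12 + 4\right) 196 = 2 \sqrt{0} \left(-11 + \sqrt{0}\right) + 16 \cdot 196 = 2 \cdot 0 \left(-11 + 0\right) + 3136 = 2 \cdot 0 \left(-11\right) + 3136 = 0 + 3136 = 3136$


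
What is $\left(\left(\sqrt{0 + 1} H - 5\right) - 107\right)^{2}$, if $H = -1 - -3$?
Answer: $12100$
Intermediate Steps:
$H = 2$ ($H = -1 + 3 = 2$)
$\left(\left(\sqrt{0 + 1} H - 5\right) - 107\right)^{2} = \left(\left(\sqrt{0 + 1} \cdot 2 - 5\right) - 107\right)^{2} = \left(\left(\sqrt{1} \cdot 2 - 5\right) - 107\right)^{2} = \left(\left(1 \cdot 2 - 5\right) - 107\right)^{2} = \left(\left(2 - 5\right) - 107\right)^{2} = \left(-3 - 107\right)^{2} = \left(-110\right)^{2} = 12100$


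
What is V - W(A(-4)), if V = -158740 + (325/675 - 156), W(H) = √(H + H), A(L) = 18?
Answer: -4290341/27 ≈ -1.5890e+5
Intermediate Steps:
W(H) = √2*√H (W(H) = √(2*H) = √2*√H)
V = -4290179/27 (V = -158740 + ((1/675)*325 - 156) = -158740 + (13/27 - 156) = -158740 - 4199/27 = -4290179/27 ≈ -1.5890e+5)
V - W(A(-4)) = -4290179/27 - √2*√18 = -4290179/27 - √2*3*√2 = -4290179/27 - 1*6 = -4290179/27 - 6 = -4290341/27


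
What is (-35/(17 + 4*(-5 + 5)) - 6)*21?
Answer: -2877/17 ≈ -169.24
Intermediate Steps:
(-35/(17 + 4*(-5 + 5)) - 6)*21 = (-35/(17 + 4*0) - 6)*21 = (-35/(17 + 0) - 6)*21 = (-35/17 - 6)*21 = -137/17*21 = -2877/17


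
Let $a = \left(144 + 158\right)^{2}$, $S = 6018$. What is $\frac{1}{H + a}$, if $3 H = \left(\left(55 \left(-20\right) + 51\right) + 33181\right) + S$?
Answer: $\frac{3}{311762} \approx 9.6227 \cdot 10^{-6}$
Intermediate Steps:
$a = 91204$ ($a = 302^{2} = 91204$)
$H = \frac{38150}{3}$ ($H = \frac{\left(\left(55 \left(-20\right) + 51\right) + 33181\right) + 6018}{3} = \frac{\left(\left(-1100 + 51\right) + 33181\right) + 6018}{3} = \frac{\left(-1049 + 33181\right) + 6018}{3} = \frac{32132 + 6018}{3} = \frac{1}{3} \cdot 38150 = \frac{38150}{3} \approx 12717.0$)
$\frac{1}{H + a} = \frac{1}{\frac{38150}{3} + 91204} = \frac{1}{\frac{311762}{3}} = \frac{3}{311762}$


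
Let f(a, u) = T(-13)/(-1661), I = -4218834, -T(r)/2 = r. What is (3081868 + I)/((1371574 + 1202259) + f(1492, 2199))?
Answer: -1888500526/4275136587 ≈ -0.44174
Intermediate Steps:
T(r) = -2*r
f(a, u) = -26/1661 (f(a, u) = -2*(-13)/(-1661) = 26*(-1/1661) = -26/1661)
(3081868 + I)/((1371574 + 1202259) + f(1492, 2199)) = (3081868 - 4218834)/((1371574 + 1202259) - 26/1661) = -1136966/(2573833 - 26/1661) = -1136966/4275136587/1661 = -1136966*1661/4275136587 = -1888500526/4275136587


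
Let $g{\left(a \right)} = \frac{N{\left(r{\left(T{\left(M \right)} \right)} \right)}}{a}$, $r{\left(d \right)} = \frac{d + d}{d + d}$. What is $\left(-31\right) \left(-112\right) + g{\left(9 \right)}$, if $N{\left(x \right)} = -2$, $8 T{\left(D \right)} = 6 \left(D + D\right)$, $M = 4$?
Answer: $\frac{31246}{9} \approx 3471.8$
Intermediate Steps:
$T{\left(D \right)} = \frac{3 D}{2}$ ($T{\left(D \right)} = \frac{6 \left(D + D\right)}{8} = \frac{6 \cdot 2 D}{8} = \frac{12 D}{8} = \frac{3 D}{2}$)
$r{\left(d \right)} = 1$ ($r{\left(d \right)} = \frac{2 d}{2 d} = 2 d \frac{1}{2 d} = 1$)
$g{\left(a \right)} = - \frac{2}{a}$
$\left(-31\right) \left(-112\right) + g{\left(9 \right)} = \left(-31\right) \left(-112\right) - \frac{2}{9} = 3472 - \frac{2}{9} = \frac{31246}{9}$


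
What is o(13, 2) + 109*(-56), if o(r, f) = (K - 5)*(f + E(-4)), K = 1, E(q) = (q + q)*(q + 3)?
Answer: -6144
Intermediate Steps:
E(q) = 2*q*(3 + q) (E(q) = (2*q)*(3 + q) = 2*q*(3 + q))
o(r, f) = -32 - 4*f (o(r, f) = (1 - 5)*(f + 2*(-4)*(3 - 4)) = -4*(f + 2*(-4)*(-1)) = -4*(f + 8) = -4*(8 + f) = -32 - 4*f)
o(13, 2) + 109*(-56) = (-32 - 4*2) + 109*(-56) = (-32 - 8) - 6104 = -40 - 6104 = -6144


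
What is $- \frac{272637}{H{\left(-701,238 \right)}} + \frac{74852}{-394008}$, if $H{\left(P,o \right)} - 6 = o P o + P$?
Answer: $- \frac{716203115333}{3911331107778} \approx -0.18311$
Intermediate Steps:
$H{\left(P,o \right)} = 6 + P + P o^{2}$ ($H{\left(P,o \right)} = 6 + \left(o P o + P\right) = 6 + \left(P o o + P\right) = 6 + \left(P o^{2} + P\right) = 6 + \left(P + P o^{2}\right) = 6 + P + P o^{2}$)
$- \frac{272637}{H{\left(-701,238 \right)}} + \frac{74852}{-394008} = - \frac{272637}{6 - 701 - 701 \cdot 238^{2}} + \frac{74852}{-394008} = - \frac{272637}{6 - 701 - 39707444} + 74852 \left(- \frac{1}{394008}\right) = - \frac{272637}{6 - 701 - 39707444} - \frac{18713}{98502} = - \frac{272637}{-39708139} - \frac{18713}{98502} = \left(-272637\right) \left(- \frac{1}{39708139}\right) - \frac{18713}{98502} = \frac{272637}{39708139} - \frac{18713}{98502} = - \frac{716203115333}{3911331107778}$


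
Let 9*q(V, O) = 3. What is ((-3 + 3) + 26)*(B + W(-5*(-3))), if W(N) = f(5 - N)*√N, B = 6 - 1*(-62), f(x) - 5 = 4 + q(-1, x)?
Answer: 1768 + 728*√15/3 ≈ 2707.8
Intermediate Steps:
q(V, O) = ⅓ (q(V, O) = (⅑)*3 = ⅓)
f(x) = 28/3 (f(x) = 5 + (4 + ⅓) = 5 + 13/3 = 28/3)
B = 68 (B = 6 + 62 = 68)
W(N) = 28*√N/3
((-3 + 3) + 26)*(B + W(-5*(-3))) = ((-3 + 3) + 26)*(68 + 28*√(-5*(-3))/3) = (0 + 26)*(68 + 28*√15/3) = 26*(68 + 28*√15/3) = 1768 + 728*√15/3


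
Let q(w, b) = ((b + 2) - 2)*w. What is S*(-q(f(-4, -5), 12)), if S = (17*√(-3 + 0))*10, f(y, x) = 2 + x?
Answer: 6120*I*√3 ≈ 10600.0*I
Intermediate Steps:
q(w, b) = b*w (q(w, b) = ((2 + b) - 2)*w = b*w)
S = 170*I*√3 (S = (17*√(-3))*10 = (17*(I*√3))*10 = (17*I*√3)*10 = 170*I*√3 ≈ 294.45*I)
S*(-q(f(-4, -5), 12)) = (170*I*√3)*(-12*(2 - 5)) = (170*I*√3)*(-12*(-3)) = (170*I*√3)*(-1*(-36)) = (170*I*√3)*36 = 6120*I*√3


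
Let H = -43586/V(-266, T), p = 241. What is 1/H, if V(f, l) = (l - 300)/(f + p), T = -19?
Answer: -319/1089650 ≈ -0.00029275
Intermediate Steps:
V(f, l) = (-300 + l)/(241 + f) (V(f, l) = (l - 300)/(f + 241) = (-300 + l)/(241 + f))
H = -1089650/319 (H = -43586*(241 - 266)/(-300 - 19) = -43586/(-319/(-25)) = -43586/((-1/25*(-319))) = -43586/319/25 = -43586*25/319 = -1089650/319 ≈ -3415.8)
1/H = 1/(-1089650/319) = -319/1089650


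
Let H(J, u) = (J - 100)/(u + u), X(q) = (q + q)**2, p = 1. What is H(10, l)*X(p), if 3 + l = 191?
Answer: -45/47 ≈ -0.95745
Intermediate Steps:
l = 188 (l = -3 + 191 = 188)
X(q) = 4*q**2 (X(q) = (2*q)**2 = 4*q**2)
H(J, u) = (-100 + J)/(2*u) (H(J, u) = (-100 + J)/((2*u)) = (-100 + J)*(1/(2*u)) = (-100 + J)/(2*u))
H(10, l)*X(p) = ((1/2)*(-100 + 10)/188)*(4*1**2) = ((1/2)*(1/188)*(-90))*(4*1) = -45/188*4 = -45/47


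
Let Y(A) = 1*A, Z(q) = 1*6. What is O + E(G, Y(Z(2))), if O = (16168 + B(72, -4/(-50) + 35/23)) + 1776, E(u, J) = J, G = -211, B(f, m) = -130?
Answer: 17820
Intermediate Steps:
Z(q) = 6
Y(A) = A
O = 17814 (O = (16168 - 130) + 1776 = 16038 + 1776 = 17814)
O + E(G, Y(Z(2))) = 17814 + 6 = 17820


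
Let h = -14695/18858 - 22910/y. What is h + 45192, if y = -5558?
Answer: 338360628047/7486626 ≈ 45195.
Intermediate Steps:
h = 25025855/7486626 (h = -14695/18858 - 22910/(-5558) = -14695*1/18858 - 22910*(-1/5558) = -14695/18858 + 11455/2779 = 25025855/7486626 ≈ 3.3427)
h + 45192 = 25025855/7486626 + 45192 = 338360628047/7486626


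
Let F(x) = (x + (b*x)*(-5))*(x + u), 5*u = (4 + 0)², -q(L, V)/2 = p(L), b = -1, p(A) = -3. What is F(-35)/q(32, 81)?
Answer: 1113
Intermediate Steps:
q(L, V) = 6 (q(L, V) = -2*(-3) = 6)
u = 16/5 (u = (4 + 0)²/5 = (⅕)*4² = (⅕)*16 = 16/5 ≈ 3.2000)
F(x) = 6*x*(16/5 + x) (F(x) = (x - x*(-5))*(x + 16/5) = (x + 5*x)*(16/5 + x) = (6*x)*(16/5 + x) = 6*x*(16/5 + x))
F(-35)/q(32, 81) = ((6/5)*(-35)*(16 + 5*(-35)))/6 = ((6/5)*(-35)*(16 - 175))*(⅙) = ((6/5)*(-35)*(-159))*(⅙) = 6678*(⅙) = 1113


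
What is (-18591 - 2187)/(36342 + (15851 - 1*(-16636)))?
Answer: -6926/22943 ≈ -0.30188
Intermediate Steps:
(-18591 - 2187)/(36342 + (15851 - 1*(-16636))) = -20778/(36342 + (15851 + 16636)) = -20778/(36342 + 32487) = -20778/68829 = -20778*1/68829 = -6926/22943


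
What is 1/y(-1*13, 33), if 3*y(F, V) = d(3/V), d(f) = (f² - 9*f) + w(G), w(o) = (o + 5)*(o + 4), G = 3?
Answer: 121/2226 ≈ 0.054358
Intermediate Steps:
w(o) = (4 + o)*(5 + o) (w(o) = (5 + o)*(4 + o) = (4 + o)*(5 + o))
d(f) = 56 + f² - 9*f (d(f) = (f² - 9*f) + (20 + 3² + 9*3) = (f² - 9*f) + (20 + 9 + 27) = (f² - 9*f) + 56 = 56 + f² - 9*f)
y(F, V) = 56/3 - 9/V + 3/V² (y(F, V) = (56 + (3/V)² - 27/V)/3 = (56 + 9/V² - 27/V)/3 = (56 - 27/V + 9/V²)/3 = 56/3 - 9/V + 3/V²)
1/y(-1*13, 33) = 1/(56/3 - 9/33 + 3/33²) = 1/(56/3 - 9*1/33 + 3*(1/1089)) = 1/(56/3 - 3/11 + 1/363) = 1/(2226/121) = 121/2226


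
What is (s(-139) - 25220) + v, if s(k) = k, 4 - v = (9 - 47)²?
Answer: -26799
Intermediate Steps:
v = -1440 (v = 4 - (9 - 47)² = 4 - 1*(-38)² = 4 - 1*1444 = 4 - 1444 = -1440)
(s(-139) - 25220) + v = (-139 - 25220) - 1440 = -25359 - 1440 = -26799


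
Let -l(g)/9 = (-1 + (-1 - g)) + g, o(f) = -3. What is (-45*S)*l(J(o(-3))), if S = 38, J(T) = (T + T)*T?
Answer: -30780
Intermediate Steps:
J(T) = 2*T² (J(T) = (2*T)*T = 2*T²)
l(g) = 18 (l(g) = -9*((-1 + (-1 - g)) + g) = -9*((-2 - g) + g) = -9*(-2) = 18)
(-45*S)*l(J(o(-3))) = -45*38*18 = -1710*18 = -30780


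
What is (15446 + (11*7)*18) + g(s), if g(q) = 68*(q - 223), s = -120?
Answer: -6492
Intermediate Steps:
g(q) = -15164 + 68*q (g(q) = 68*(-223 + q) = -15164 + 68*q)
(15446 + (11*7)*18) + g(s) = (15446 + (11*7)*18) + (-15164 + 68*(-120)) = (15446 + 77*18) + (-15164 - 8160) = (15446 + 1386) - 23324 = 16832 - 23324 = -6492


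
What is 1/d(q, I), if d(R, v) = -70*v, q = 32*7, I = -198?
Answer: 1/13860 ≈ 7.2150e-5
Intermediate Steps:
q = 224
1/d(q, I) = 1/(-70*(-198)) = 1/13860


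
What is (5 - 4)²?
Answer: 1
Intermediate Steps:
(5 - 4)² = 1² = 1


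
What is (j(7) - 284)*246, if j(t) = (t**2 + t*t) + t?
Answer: -44034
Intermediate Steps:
j(t) = t + 2*t**2 (j(t) = (t**2 + t**2) + t = 2*t**2 + t = t + 2*t**2)
(j(7) - 284)*246 = (7*(1 + 2*7) - 284)*246 = (7*(1 + 14) - 284)*246 = (7*15 - 284)*246 = (105 - 284)*246 = -179*246 = -44034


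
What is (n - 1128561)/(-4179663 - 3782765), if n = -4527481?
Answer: 2828021/3981214 ≈ 0.71034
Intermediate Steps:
(n - 1128561)/(-4179663 - 3782765) = (-4527481 - 1128561)/(-4179663 - 3782765) = -5656042/(-7962428) = -5656042*(-1/7962428) = 2828021/3981214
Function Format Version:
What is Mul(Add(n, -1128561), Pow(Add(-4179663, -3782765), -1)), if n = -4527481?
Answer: Rational(2828021, 3981214) ≈ 0.71034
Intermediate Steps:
Mul(Add(n, -1128561), Pow(Add(-4179663, -3782765), -1)) = Mul(Add(-4527481, -1128561), Pow(Add(-4179663, -3782765), -1)) = Mul(-5656042, Pow(-7962428, -1)) = Mul(-5656042, Rational(-1, 7962428)) = Rational(2828021, 3981214)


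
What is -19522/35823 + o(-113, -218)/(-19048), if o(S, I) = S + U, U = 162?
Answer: -373610383/682356504 ≈ -0.54753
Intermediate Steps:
o(S, I) = 162 + S (o(S, I) = S + 162 = 162 + S)
-19522/35823 + o(-113, -218)/(-19048) = -19522/35823 + (162 - 113)/(-19048) = -19522*1/35823 + 49*(-1/19048) = -19522/35823 - 49/19048 = -373610383/682356504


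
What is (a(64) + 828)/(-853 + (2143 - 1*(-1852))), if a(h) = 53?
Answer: 881/3142 ≈ 0.28039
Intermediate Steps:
(a(64) + 828)/(-853 + (2143 - 1*(-1852))) = (53 + 828)/(-853 + (2143 - 1*(-1852))) = 881/(-853 + (2143 + 1852)) = 881/(-853 + 3995) = 881/3142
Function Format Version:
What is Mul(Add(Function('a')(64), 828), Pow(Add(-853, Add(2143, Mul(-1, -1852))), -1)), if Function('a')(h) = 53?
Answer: Rational(881, 3142) ≈ 0.28039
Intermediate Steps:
Mul(Add(Function('a')(64), 828), Pow(Add(-853, Add(2143, Mul(-1, -1852))), -1)) = Mul(Add(53, 828), Pow(Add(-853, Add(2143, Mul(-1, -1852))), -1)) = Mul(881, Pow(Add(-853, Add(2143, 1852)), -1)) = Mul(881, Pow(Add(-853, 3995), -1)) = Mul(881, Pow(3142, -1)) = Mul(881, Rational(1, 3142)) = Rational(881, 3142)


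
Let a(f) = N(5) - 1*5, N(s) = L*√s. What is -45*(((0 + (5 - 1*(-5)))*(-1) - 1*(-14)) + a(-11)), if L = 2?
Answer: 45 - 90*√5 ≈ -156.25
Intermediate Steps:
N(s) = 2*√s
a(f) = -5 + 2*√5 (a(f) = 2*√5 - 1*5 = 2*√5 - 5 = -5 + 2*√5)
-45*(((0 + (5 - 1*(-5)))*(-1) - 1*(-14)) + a(-11)) = -45*(((0 + (5 - 1*(-5)))*(-1) - 1*(-14)) + (-5 + 2*√5)) = -45*(((0 + (5 + 5))*(-1) + 14) + (-5 + 2*√5)) = -45*(((0 + 10)*(-1) + 14) + (-5 + 2*√5)) = -45*((10*(-1) + 14) + (-5 + 2*√5)) = -45*((-10 + 14) + (-5 + 2*√5)) = -45*(4 + (-5 + 2*√5)) = -45*(-1 + 2*√5) = 45 - 90*√5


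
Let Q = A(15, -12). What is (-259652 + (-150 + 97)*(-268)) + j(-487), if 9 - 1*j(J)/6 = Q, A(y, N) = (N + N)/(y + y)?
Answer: -1226946/5 ≈ -2.4539e+5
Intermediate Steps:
A(y, N) = N/y (A(y, N) = (2*N)/((2*y)) = (2*N)*(1/(2*y)) = N/y)
Q = -⅘ (Q = -12/15 = -12*1/15 = -⅘ ≈ -0.80000)
j(J) = 294/5 (j(J) = 54 - 6*(-⅘) = 54 + 24/5 = 294/5)
(-259652 + (-150 + 97)*(-268)) + j(-487) = (-259652 + (-150 + 97)*(-268)) + 294/5 = (-259652 - 53*(-268)) + 294/5 = (-259652 + 14204) + 294/5 = -245448 + 294/5 = -1226946/5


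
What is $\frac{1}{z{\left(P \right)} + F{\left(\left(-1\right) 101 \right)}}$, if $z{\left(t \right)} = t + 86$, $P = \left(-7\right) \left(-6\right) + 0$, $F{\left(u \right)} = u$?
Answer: $\frac{1}{27} \approx 0.037037$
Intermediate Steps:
$P = 42$ ($P = 42 + 0 = 42$)
$z{\left(t \right)} = 86 + t$
$\frac{1}{z{\left(P \right)} + F{\left(\left(-1\right) 101 \right)}} = \frac{1}{\left(86 + 42\right) - 101} = \frac{1}{128 - 101} = \frac{1}{27}$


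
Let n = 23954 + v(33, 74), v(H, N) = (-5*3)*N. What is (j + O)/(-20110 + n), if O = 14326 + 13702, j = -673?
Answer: 27355/2734 ≈ 10.005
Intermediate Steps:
v(H, N) = -15*N
O = 28028
n = 22844 (n = 23954 - 15*74 = 23954 - 1110 = 22844)
(j + O)/(-20110 + n) = (-673 + 28028)/(-20110 + 22844) = 27355/2734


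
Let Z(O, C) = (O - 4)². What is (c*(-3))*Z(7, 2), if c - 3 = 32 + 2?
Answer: -999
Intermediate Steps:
c = 37 (c = 3 + (32 + 2) = 3 + 34 = 37)
Z(O, C) = (-4 + O)²
(c*(-3))*Z(7, 2) = (37*(-3))*(-4 + 7)² = -111*3² = -111*9 = -999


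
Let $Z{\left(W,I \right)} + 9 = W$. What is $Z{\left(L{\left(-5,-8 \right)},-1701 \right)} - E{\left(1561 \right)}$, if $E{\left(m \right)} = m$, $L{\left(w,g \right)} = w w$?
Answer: $-1545$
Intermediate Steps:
$L{\left(w,g \right)} = w^{2}$
$Z{\left(W,I \right)} = -9 + W$
$Z{\left(L{\left(-5,-8 \right)},-1701 \right)} - E{\left(1561 \right)} = \left(-9 + \left(-5\right)^{2}\right) - 1561 = \left(-9 + 25\right) - 1561 = 16 - 1561 = -1545$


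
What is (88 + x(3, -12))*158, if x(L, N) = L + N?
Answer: 12482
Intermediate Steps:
(88 + x(3, -12))*158 = (88 + (3 - 12))*158 = (88 - 9)*158 = 79*158 = 12482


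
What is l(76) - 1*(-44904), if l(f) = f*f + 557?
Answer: 51237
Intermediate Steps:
l(f) = 557 + f² (l(f) = f² + 557 = 557 + f²)
l(76) - 1*(-44904) = (557 + 76²) - 1*(-44904) = (557 + 5776) + 44904 = 6333 + 44904 = 51237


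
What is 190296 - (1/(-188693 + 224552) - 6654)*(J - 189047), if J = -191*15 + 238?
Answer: -45727701409826/35859 ≈ -1.2752e+9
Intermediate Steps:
J = -2627 (J = -2865 + 238 = -2627)
190296 - (1/(-188693 + 224552) - 6654)*(J - 189047) = 190296 - (1/(-188693 + 224552) - 6654)*(-2627 - 189047) = 190296 - (1/35859 - 6654)*(-191674) = 190296 - (-238605785)*(-191674)/35859 = 190296 - 1*45734525234090/35859 = 190296 - 45734525234090/35859 = -45727701409826/35859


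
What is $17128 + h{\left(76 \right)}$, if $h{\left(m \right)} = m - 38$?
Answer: $17166$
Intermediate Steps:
$h{\left(m \right)} = -38 + m$
$17128 + h{\left(76 \right)} = 17128 + \left(-38 + 76\right) = 17128 + 38 = 17166$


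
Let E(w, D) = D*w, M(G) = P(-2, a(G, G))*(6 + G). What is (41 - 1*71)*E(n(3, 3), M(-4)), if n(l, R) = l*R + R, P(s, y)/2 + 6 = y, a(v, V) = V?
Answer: 14400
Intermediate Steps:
P(s, y) = -12 + 2*y
n(l, R) = R + R*l (n(l, R) = R*l + R = R + R*l)
M(G) = (-12 + 2*G)*(6 + G)
(41 - 1*71)*E(n(3, 3), M(-4)) = (41 - 1*71)*((-72 + 2*(-4)**2)*(3*(1 + 3))) = (41 - 71)*((-72 + 2*16)*(3*4)) = -30*(-72 + 32)*12 = -(-1200)*12 = -30*(-480) = 14400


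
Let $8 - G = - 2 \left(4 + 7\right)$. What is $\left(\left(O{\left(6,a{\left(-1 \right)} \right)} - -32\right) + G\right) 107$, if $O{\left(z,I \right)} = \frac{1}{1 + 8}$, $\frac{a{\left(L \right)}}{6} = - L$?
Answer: $\frac{59813}{9} \approx 6645.9$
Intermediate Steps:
$a{\left(L \right)} = - 6 L$ ($a{\left(L \right)} = 6 \left(- L\right) = - 6 L$)
$O{\left(z,I \right)} = \frac{1}{9}$
$G = 30$ ($G = 8 - - 2 \left(4 + 7\right) = 8 - \left(-2\right) 11 = 8 - -22 = 8 + 22 = 30$)
$\left(\left(O{\left(6,a{\left(-1 \right)} \right)} - -32\right) + G\right) 107 = \left(\left(\frac{1}{9} - -32\right) + 30\right) 107 = \left(\left(\frac{1}{9} + 32\right) + 30\right) 107 = \left(\frac{289}{9} + 30\right) 107 = \frac{559}{9} \cdot 107 = \frac{59813}{9}$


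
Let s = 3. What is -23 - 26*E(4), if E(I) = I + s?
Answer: -205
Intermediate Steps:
E(I) = 3 + I (E(I) = I + 3 = 3 + I)
-23 - 26*E(4) = -23 - 26*(3 + 4) = -23 - 26*7 = -23 - 182 = -205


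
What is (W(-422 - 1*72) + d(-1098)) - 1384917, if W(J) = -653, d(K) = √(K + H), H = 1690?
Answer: -1385570 + 4*√37 ≈ -1.3855e+6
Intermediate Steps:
d(K) = √(1690 + K) (d(K) = √(K + 1690) = √(1690 + K))
(W(-422 - 1*72) + d(-1098)) - 1384917 = (-653 + √(1690 - 1098)) - 1384917 = (-653 + √592) - 1384917 = (-653 + 4*√37) - 1384917 = -1385570 + 4*√37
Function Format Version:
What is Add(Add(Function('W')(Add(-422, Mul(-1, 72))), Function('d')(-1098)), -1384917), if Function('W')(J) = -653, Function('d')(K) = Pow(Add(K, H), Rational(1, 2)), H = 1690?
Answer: Add(-1385570, Mul(4, Pow(37, Rational(1, 2)))) ≈ -1.3855e+6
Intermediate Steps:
Function('d')(K) = Pow(Add(1690, K), Rational(1, 2)) (Function('d')(K) = Pow(Add(K, 1690), Rational(1, 2)) = Pow(Add(1690, K), Rational(1, 2)))
Add(Add(Function('W')(Add(-422, Mul(-1, 72))), Function('d')(-1098)), -1384917) = Add(Add(-653, Pow(Add(1690, -1098), Rational(1, 2))), -1384917) = Add(Add(-653, Pow(592, Rational(1, 2))), -1384917) = Add(Add(-653, Mul(4, Pow(37, Rational(1, 2)))), -1384917) = Add(-1385570, Mul(4, Pow(37, Rational(1, 2))))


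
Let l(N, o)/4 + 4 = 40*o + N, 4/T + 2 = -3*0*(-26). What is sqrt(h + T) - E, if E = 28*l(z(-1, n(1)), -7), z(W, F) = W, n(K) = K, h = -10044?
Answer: 31920 + I*sqrt(10046) ≈ 31920.0 + 100.23*I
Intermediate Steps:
T = -2 (T = 4/(-2 - 3*0*(-26)) = 4/(-2 + 0*(-26)) = 4/(-2 + 0) = 4/(-2) = 4*(-1/2) = -2)
l(N, o) = -16 + 4*N + 160*o (l(N, o) = -16 + 4*(40*o + N) = -16 + 4*(N + 40*o) = -16 + (4*N + 160*o) = -16 + 4*N + 160*o)
E = -31920 (E = 28*(-16 + 4*(-1) + 160*(-7)) = 28*(-16 - 4 - 1120) = 28*(-1140) = -31920)
sqrt(h + T) - E = sqrt(-10044 - 2) - 1*(-31920) = sqrt(-10046) + 31920 = I*sqrt(10046) + 31920 = 31920 + I*sqrt(10046)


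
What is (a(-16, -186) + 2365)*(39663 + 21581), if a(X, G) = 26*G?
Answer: -151333924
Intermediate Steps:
(a(-16, -186) + 2365)*(39663 + 21581) = (26*(-186) + 2365)*(39663 + 21581) = (-4836 + 2365)*61244 = -2471*61244 = -151333924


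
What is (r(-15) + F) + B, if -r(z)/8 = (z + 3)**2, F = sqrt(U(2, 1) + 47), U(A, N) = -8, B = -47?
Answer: -1199 + sqrt(39) ≈ -1192.8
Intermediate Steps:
F = sqrt(39) (F = sqrt(-8 + 47) = sqrt(39) ≈ 6.2450)
r(z) = -8*(3 + z)**2 (r(z) = -8*(z + 3)**2 = -8*(3 + z)**2)
(r(-15) + F) + B = (-8*(3 - 15)**2 + sqrt(39)) - 47 = (-8*(-12)**2 + sqrt(39)) - 47 = (-8*144 + sqrt(39)) - 47 = (-1152 + sqrt(39)) - 47 = -1199 + sqrt(39)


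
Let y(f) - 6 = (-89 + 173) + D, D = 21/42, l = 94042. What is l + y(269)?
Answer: 188265/2 ≈ 94133.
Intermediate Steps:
D = ½ (D = 21*(1/42) = ½ ≈ 0.50000)
y(f) = 181/2 (y(f) = 6 + ((-89 + 173) + ½) = 6 + (84 + ½) = 6 + 169/2 = 181/2)
l + y(269) = 94042 + 181/2 = 188265/2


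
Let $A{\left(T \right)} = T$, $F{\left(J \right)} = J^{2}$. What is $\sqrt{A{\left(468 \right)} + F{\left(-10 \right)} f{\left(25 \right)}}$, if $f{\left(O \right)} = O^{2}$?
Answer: $2 \sqrt{15742} \approx 250.93$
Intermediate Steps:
$\sqrt{A{\left(468 \right)} + F{\left(-10 \right)} f{\left(25 \right)}} = \sqrt{468 + \left(-10\right)^{2} \cdot 25^{2}} = \sqrt{468 + 100 \cdot 625} = \sqrt{468 + 62500} = \sqrt{62968} = 2 \sqrt{15742}$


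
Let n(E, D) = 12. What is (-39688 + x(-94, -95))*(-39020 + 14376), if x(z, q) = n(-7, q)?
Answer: 977775344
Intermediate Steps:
x(z, q) = 12
(-39688 + x(-94, -95))*(-39020 + 14376) = (-39688 + 12)*(-39020 + 14376) = -39676*(-24644) = 977775344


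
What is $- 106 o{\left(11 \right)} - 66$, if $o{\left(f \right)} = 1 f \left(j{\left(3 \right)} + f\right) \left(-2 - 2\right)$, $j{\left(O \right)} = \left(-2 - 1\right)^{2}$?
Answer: $93214$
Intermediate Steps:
$j{\left(O \right)} = 9$ ($j{\left(O \right)} = \left(-3\right)^{2} = 9$)
$o{\left(f \right)} = f \left(-36 - 4 f\right)$ ($o{\left(f \right)} = 1 f \left(9 + f\right) \left(-2 - 2\right) = f \left(9 + f\right) \left(-4\right) = f \left(-36 - 4 f\right)$)
$- 106 o{\left(11 \right)} - 66 = - 106 \left(\left(-4\right) 11 \left(9 + 11\right)\right) - 66 = - 106 \left(\left(-4\right) 11 \cdot 20\right) - 66 = \left(-106\right) \left(-880\right) - 66 = 93280 - 66 = 93214$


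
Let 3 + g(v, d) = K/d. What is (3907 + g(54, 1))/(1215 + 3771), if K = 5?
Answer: 1303/1662 ≈ 0.78399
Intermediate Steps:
g(v, d) = -3 + 5/d
(3907 + g(54, 1))/(1215 + 3771) = (3907 + (-3 + 5/1))/(1215 + 3771) = (3907 + (-3 + 5*1))/4986 = (3907 + (-3 + 5))*(1/4986) = (3907 + 2)*(1/4986) = 3909*(1/4986) = 1303/1662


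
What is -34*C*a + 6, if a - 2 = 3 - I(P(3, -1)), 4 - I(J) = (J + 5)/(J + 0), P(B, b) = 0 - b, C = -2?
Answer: 482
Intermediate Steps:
P(B, b) = -b
I(J) = 4 - (5 + J)/J (I(J) = 4 - (J + 5)/(J + 0) = 4 - (5 + J)/J)
a = 7 (a = 2 + (3 - (3 - 5/((-1*(-1))))) = 2 + (3 - (3 - 5/1)) = 2 + (3 - (3 - 5*1)) = 2 + (3 - (3 - 5)) = 2 + (3 - 1*(-2)) = 2 + (3 + 2) = 2 + 5 = 7)
-34*C*a + 6 = -(-68)*7 + 6 = -34*(-14) + 6 = 476 + 6 = 482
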